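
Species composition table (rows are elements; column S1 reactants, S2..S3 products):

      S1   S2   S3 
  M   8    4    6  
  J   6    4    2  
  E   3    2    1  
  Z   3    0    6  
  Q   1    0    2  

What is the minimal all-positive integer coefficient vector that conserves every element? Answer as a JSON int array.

M: 4·8 = 32 | 5·4+2·6 = 32
J: 4·6 = 24 | 5·4+2·2 = 24
E: 4·3 = 12 | 5·2+2·1 = 12
Z: 4·3 = 12 | 5·0+2·6 = 12
Q: 4·1 = 4 | 5·0+2·2 = 4
gcd(4,5,2) = 1

Coefficients: [4, 5, 2]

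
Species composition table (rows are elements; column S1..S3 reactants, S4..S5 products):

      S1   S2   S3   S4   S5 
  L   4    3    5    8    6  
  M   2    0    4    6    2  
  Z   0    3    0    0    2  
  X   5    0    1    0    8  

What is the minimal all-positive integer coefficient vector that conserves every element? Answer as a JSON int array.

L: 4·4+2·3+4·5 = 42 | 3·8+3·6 = 42
M: 4·2+2·0+4·4 = 24 | 3·6+3·2 = 24
Z: 4·0+2·3+4·0 = 6 | 3·0+3·2 = 6
X: 4·5+2·0+4·1 = 24 | 3·0+3·8 = 24
gcd(4,2,4,3,3) = 1

Coefficients: [4, 2, 4, 3, 3]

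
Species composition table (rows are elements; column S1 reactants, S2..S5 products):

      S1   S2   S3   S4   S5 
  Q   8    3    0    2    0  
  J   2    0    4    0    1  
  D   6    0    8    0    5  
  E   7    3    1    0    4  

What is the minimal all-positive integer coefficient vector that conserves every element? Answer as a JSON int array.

Coefficients: [3, 4, 1, 6, 2]

Q: 3·8 = 24 | 4·3+1·0+6·2+2·0 = 24
J: 3·2 = 6 | 4·0+1·4+6·0+2·1 = 6
D: 3·6 = 18 | 4·0+1·8+6·0+2·5 = 18
E: 3·7 = 21 | 4·3+1·1+6·0+2·4 = 21
gcd(3,4,1,6,2) = 1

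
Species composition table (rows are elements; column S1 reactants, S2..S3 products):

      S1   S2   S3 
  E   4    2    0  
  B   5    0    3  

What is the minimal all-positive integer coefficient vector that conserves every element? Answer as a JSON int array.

E: 3·4 = 12 | 6·2+5·0 = 12
B: 3·5 = 15 | 6·0+5·3 = 15
gcd(3,6,5) = 1

Coefficients: [3, 6, 5]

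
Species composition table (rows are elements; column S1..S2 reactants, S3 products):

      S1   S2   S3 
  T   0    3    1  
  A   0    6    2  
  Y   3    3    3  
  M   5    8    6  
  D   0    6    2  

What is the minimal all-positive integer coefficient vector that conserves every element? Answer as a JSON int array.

Coefficients: [2, 1, 3]

T: 2·0+1·3 = 3 | 3·1 = 3
A: 2·0+1·6 = 6 | 3·2 = 6
Y: 2·3+1·3 = 9 | 3·3 = 9
M: 2·5+1·8 = 18 | 3·6 = 18
D: 2·0+1·6 = 6 | 3·2 = 6
gcd(2,1,3) = 1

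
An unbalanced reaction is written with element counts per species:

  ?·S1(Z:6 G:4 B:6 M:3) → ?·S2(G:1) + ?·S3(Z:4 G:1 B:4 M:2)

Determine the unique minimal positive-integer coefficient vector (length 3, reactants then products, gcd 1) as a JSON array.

Z: 2·6 = 12 | 5·0+3·4 = 12
G: 2·4 = 8 | 5·1+3·1 = 8
B: 2·6 = 12 | 5·0+3·4 = 12
M: 2·3 = 6 | 5·0+3·2 = 6
gcd(2,5,3) = 1

Coefficients: [2, 5, 3]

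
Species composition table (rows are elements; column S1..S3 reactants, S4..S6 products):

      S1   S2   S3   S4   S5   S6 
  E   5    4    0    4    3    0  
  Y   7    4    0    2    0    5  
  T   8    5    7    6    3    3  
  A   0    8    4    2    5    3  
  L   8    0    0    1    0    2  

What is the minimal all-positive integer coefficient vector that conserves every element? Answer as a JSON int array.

Coefficients: [1, 3, 1, 2, 3, 3]

E: 1·5+3·4+1·0 = 17 | 2·4+3·3+3·0 = 17
Y: 1·7+3·4+1·0 = 19 | 2·2+3·0+3·5 = 19
T: 1·8+3·5+1·7 = 30 | 2·6+3·3+3·3 = 30
A: 1·0+3·8+1·4 = 28 | 2·2+3·5+3·3 = 28
L: 1·8+3·0+1·0 = 8 | 2·1+3·0+3·2 = 8
gcd(1,3,1,2,3,3) = 1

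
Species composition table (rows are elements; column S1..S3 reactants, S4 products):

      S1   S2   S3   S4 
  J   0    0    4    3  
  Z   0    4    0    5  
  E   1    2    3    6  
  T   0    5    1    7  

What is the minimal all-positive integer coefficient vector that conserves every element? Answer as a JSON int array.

J: 5·0+5·0+3·4 = 12 | 4·3 = 12
Z: 5·0+5·4+3·0 = 20 | 4·5 = 20
E: 5·1+5·2+3·3 = 24 | 4·6 = 24
T: 5·0+5·5+3·1 = 28 | 4·7 = 28
gcd(5,5,3,4) = 1

Coefficients: [5, 5, 3, 4]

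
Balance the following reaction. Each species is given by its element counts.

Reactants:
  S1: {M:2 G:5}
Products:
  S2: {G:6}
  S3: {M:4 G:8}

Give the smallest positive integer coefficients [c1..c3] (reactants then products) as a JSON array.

M: 6·2 = 12 | 1·0+3·4 = 12
G: 6·5 = 30 | 1·6+3·8 = 30
gcd(6,1,3) = 1

Coefficients: [6, 1, 3]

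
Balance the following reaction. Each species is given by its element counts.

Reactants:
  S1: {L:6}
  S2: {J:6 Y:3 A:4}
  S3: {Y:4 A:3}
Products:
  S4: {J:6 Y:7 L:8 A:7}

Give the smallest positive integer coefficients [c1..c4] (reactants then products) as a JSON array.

Coefficients: [4, 3, 3, 3]

J: 4·0+3·6+3·0 = 18 | 3·6 = 18
Y: 4·0+3·3+3·4 = 21 | 3·7 = 21
L: 4·6+3·0+3·0 = 24 | 3·8 = 24
A: 4·0+3·4+3·3 = 21 | 3·7 = 21
gcd(4,3,3,3) = 1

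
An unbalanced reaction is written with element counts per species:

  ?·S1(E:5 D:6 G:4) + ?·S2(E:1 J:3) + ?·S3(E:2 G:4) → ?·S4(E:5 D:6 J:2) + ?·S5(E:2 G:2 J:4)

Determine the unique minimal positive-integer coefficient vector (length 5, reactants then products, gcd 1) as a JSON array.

E: 1·5+6·1+1·2 = 13 | 1·5+4·2 = 13
D: 1·6+6·0+1·0 = 6 | 1·6+4·0 = 6
G: 1·4+6·0+1·4 = 8 | 1·0+4·2 = 8
J: 1·0+6·3+1·0 = 18 | 1·2+4·4 = 18
gcd(1,6,1,1,4) = 1

Coefficients: [1, 6, 1, 1, 4]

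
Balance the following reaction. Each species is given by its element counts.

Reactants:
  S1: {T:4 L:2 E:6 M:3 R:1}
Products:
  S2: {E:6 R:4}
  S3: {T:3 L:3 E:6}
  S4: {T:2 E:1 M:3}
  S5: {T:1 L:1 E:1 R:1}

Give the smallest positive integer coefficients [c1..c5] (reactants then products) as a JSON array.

Coefficients: [5, 1, 3, 5, 1]

T: 5·4 = 20 | 1·0+3·3+5·2+1·1 = 20
L: 5·2 = 10 | 1·0+3·3+5·0+1·1 = 10
E: 5·6 = 30 | 1·6+3·6+5·1+1·1 = 30
M: 5·3 = 15 | 1·0+3·0+5·3+1·0 = 15
R: 5·1 = 5 | 1·4+3·0+5·0+1·1 = 5
gcd(5,1,3,5,1) = 1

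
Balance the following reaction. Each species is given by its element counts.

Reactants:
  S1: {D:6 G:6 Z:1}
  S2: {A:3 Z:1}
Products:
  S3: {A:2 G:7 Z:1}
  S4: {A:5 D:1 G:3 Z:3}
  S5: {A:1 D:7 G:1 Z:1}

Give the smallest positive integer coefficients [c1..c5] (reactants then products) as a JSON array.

Coefficients: [6, 6, 4, 1, 5]

A: 6·0+6·3 = 18 | 4·2+1·5+5·1 = 18
D: 6·6+6·0 = 36 | 4·0+1·1+5·7 = 36
G: 6·6+6·0 = 36 | 4·7+1·3+5·1 = 36
Z: 6·1+6·1 = 12 | 4·1+1·3+5·1 = 12
gcd(6,6,4,1,5) = 1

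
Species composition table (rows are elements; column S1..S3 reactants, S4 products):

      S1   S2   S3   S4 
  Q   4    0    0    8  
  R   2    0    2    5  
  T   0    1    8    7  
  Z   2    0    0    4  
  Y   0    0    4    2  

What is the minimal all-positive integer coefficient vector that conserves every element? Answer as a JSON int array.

Q: 4·4+6·0+1·0 = 16 | 2·8 = 16
R: 4·2+6·0+1·2 = 10 | 2·5 = 10
T: 4·0+6·1+1·8 = 14 | 2·7 = 14
Z: 4·2+6·0+1·0 = 8 | 2·4 = 8
Y: 4·0+6·0+1·4 = 4 | 2·2 = 4
gcd(4,6,1,2) = 1

Coefficients: [4, 6, 1, 2]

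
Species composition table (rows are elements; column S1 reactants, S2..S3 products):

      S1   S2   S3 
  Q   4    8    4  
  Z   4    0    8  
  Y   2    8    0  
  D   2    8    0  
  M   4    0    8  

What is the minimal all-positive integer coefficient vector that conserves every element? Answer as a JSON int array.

Coefficients: [4, 1, 2]

Q: 4·4 = 16 | 1·8+2·4 = 16
Z: 4·4 = 16 | 1·0+2·8 = 16
Y: 4·2 = 8 | 1·8+2·0 = 8
D: 4·2 = 8 | 1·8+2·0 = 8
M: 4·4 = 16 | 1·0+2·8 = 16
gcd(4,1,2) = 1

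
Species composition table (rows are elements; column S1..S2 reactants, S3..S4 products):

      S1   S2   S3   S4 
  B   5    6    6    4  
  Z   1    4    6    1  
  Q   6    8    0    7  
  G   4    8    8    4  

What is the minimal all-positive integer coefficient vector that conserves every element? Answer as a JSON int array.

B: 2·5+2·6 = 22 | 1·6+4·4 = 22
Z: 2·1+2·4 = 10 | 1·6+4·1 = 10
Q: 2·6+2·8 = 28 | 1·0+4·7 = 28
G: 2·4+2·8 = 24 | 1·8+4·4 = 24
gcd(2,2,1,4) = 1

Coefficients: [2, 2, 1, 4]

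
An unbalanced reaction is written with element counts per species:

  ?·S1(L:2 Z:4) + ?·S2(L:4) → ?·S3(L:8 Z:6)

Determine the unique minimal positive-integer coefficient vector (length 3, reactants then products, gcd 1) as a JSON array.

Coefficients: [6, 5, 4]

L: 6·2+5·4 = 32 | 4·8 = 32
Z: 6·4+5·0 = 24 | 4·6 = 24
gcd(6,5,4) = 1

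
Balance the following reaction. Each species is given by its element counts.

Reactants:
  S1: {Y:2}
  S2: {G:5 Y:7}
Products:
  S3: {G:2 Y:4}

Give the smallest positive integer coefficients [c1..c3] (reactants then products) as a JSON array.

Coefficients: [3, 2, 5]

G: 3·0+2·5 = 10 | 5·2 = 10
Y: 3·2+2·7 = 20 | 5·4 = 20
gcd(3,2,5) = 1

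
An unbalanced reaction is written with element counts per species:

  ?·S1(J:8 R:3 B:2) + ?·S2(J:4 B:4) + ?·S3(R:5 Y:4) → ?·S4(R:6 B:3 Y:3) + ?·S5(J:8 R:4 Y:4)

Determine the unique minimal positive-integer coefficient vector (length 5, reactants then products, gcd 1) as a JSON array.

Coefficients: [2, 2, 6, 4, 3]

J: 2·8+2·4+6·0 = 24 | 4·0+3·8 = 24
R: 2·3+2·0+6·5 = 36 | 4·6+3·4 = 36
B: 2·2+2·4+6·0 = 12 | 4·3+3·0 = 12
Y: 2·0+2·0+6·4 = 24 | 4·3+3·4 = 24
gcd(2,2,6,4,3) = 1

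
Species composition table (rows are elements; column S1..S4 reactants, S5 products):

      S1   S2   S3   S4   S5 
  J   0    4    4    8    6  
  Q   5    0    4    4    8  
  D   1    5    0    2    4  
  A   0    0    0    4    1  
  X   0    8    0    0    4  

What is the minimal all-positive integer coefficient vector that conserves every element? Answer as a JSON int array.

Coefficients: [4, 2, 2, 1, 4]

J: 4·0+2·4+2·4+1·8 = 24 | 4·6 = 24
Q: 4·5+2·0+2·4+1·4 = 32 | 4·8 = 32
D: 4·1+2·5+2·0+1·2 = 16 | 4·4 = 16
A: 4·0+2·0+2·0+1·4 = 4 | 4·1 = 4
X: 4·0+2·8+2·0+1·0 = 16 | 4·4 = 16
gcd(4,2,2,1,4) = 1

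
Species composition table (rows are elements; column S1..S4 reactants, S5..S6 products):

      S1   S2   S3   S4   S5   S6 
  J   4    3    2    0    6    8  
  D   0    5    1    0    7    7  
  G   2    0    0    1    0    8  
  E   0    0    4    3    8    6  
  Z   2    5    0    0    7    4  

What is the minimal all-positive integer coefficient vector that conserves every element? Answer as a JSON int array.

Coefficients: [1, 6, 5, 6, 4, 1]

J: 1·4+6·3+5·2+6·0 = 32 | 4·6+1·8 = 32
D: 1·0+6·5+5·1+6·0 = 35 | 4·7+1·7 = 35
G: 1·2+6·0+5·0+6·1 = 8 | 4·0+1·8 = 8
E: 1·0+6·0+5·4+6·3 = 38 | 4·8+1·6 = 38
Z: 1·2+6·5+5·0+6·0 = 32 | 4·7+1·4 = 32
gcd(1,6,5,6,4,1) = 1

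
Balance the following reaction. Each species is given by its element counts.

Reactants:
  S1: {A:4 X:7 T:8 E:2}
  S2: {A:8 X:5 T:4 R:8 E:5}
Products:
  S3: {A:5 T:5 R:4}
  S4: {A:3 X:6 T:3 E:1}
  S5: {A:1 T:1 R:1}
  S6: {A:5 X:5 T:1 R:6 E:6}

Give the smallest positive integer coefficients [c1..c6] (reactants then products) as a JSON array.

A: 1·4+6·8 = 52 | 3·5+2·3+6·1+5·5 = 52
X: 1·7+6·5 = 37 | 3·0+2·6+6·0+5·5 = 37
T: 1·8+6·4 = 32 | 3·5+2·3+6·1+5·1 = 32
R: 1·0+6·8 = 48 | 3·4+2·0+6·1+5·6 = 48
E: 1·2+6·5 = 32 | 3·0+2·1+6·0+5·6 = 32
gcd(1,6,3,2,6,5) = 1

Coefficients: [1, 6, 3, 2, 6, 5]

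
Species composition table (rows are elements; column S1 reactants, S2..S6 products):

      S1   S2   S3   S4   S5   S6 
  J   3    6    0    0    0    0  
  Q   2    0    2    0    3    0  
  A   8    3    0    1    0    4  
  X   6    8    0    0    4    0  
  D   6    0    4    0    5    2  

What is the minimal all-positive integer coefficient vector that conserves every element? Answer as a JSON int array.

Coefficients: [4, 2, 1, 6, 2, 5]

J: 4·3 = 12 | 2·6+1·0+6·0+2·0+5·0 = 12
Q: 4·2 = 8 | 2·0+1·2+6·0+2·3+5·0 = 8
A: 4·8 = 32 | 2·3+1·0+6·1+2·0+5·4 = 32
X: 4·6 = 24 | 2·8+1·0+6·0+2·4+5·0 = 24
D: 4·6 = 24 | 2·0+1·4+6·0+2·5+5·2 = 24
gcd(4,2,1,6,2,5) = 1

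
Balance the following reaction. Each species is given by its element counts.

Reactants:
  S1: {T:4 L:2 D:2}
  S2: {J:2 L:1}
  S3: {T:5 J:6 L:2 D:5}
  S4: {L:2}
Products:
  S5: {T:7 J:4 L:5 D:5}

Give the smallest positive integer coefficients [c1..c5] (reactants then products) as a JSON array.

Coefficients: [5, 1, 3, 4, 5]

T: 5·4+1·0+3·5+4·0 = 35 | 5·7 = 35
J: 5·0+1·2+3·6+4·0 = 20 | 5·4 = 20
L: 5·2+1·1+3·2+4·2 = 25 | 5·5 = 25
D: 5·2+1·0+3·5+4·0 = 25 | 5·5 = 25
gcd(5,1,3,4,5) = 1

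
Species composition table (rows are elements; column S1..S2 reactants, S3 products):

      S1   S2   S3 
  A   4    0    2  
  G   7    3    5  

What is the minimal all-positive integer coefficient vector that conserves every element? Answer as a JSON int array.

Coefficients: [1, 1, 2]

A: 1·4+1·0 = 4 | 2·2 = 4
G: 1·7+1·3 = 10 | 2·5 = 10
gcd(1,1,2) = 1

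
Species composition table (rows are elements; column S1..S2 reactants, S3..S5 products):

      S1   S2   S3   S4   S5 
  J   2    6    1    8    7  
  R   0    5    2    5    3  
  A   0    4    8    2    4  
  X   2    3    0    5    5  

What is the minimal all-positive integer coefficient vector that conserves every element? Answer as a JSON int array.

Coefficients: [5, 5, 1, 4, 1]

J: 5·2+5·6 = 40 | 1·1+4·8+1·7 = 40
R: 5·0+5·5 = 25 | 1·2+4·5+1·3 = 25
A: 5·0+5·4 = 20 | 1·8+4·2+1·4 = 20
X: 5·2+5·3 = 25 | 1·0+4·5+1·5 = 25
gcd(5,5,1,4,1) = 1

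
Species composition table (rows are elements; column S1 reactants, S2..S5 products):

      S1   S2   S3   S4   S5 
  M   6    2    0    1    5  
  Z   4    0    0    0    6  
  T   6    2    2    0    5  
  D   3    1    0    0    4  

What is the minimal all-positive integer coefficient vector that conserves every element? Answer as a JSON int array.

M: 3·6 = 18 | 1·2+3·0+6·1+2·5 = 18
Z: 3·4 = 12 | 1·0+3·0+6·0+2·6 = 12
T: 3·6 = 18 | 1·2+3·2+6·0+2·5 = 18
D: 3·3 = 9 | 1·1+3·0+6·0+2·4 = 9
gcd(3,1,3,6,2) = 1

Coefficients: [3, 1, 3, 6, 2]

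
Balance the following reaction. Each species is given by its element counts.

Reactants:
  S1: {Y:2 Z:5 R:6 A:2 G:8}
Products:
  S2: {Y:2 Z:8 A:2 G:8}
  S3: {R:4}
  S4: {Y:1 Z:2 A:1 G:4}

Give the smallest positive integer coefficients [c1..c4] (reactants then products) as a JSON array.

Y: 4·2 = 8 | 1·2+6·0+6·1 = 8
Z: 4·5 = 20 | 1·8+6·0+6·2 = 20
R: 4·6 = 24 | 1·0+6·4+6·0 = 24
A: 4·2 = 8 | 1·2+6·0+6·1 = 8
G: 4·8 = 32 | 1·8+6·0+6·4 = 32
gcd(4,1,6,6) = 1

Coefficients: [4, 1, 6, 6]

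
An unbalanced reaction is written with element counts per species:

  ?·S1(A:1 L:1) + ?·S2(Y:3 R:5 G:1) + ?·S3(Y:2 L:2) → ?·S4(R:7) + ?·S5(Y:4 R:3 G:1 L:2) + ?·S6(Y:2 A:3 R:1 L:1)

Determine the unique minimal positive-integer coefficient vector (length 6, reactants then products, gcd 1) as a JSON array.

Coefficients: [3, 4, 3, 1, 4, 1]

Y: 3·0+4·3+3·2 = 18 | 1·0+4·4+1·2 = 18
A: 3·1+4·0+3·0 = 3 | 1·0+4·0+1·3 = 3
R: 3·0+4·5+3·0 = 20 | 1·7+4·3+1·1 = 20
G: 3·0+4·1+3·0 = 4 | 1·0+4·1+1·0 = 4
L: 3·1+4·0+3·2 = 9 | 1·0+4·2+1·1 = 9
gcd(3,4,3,1,4,1) = 1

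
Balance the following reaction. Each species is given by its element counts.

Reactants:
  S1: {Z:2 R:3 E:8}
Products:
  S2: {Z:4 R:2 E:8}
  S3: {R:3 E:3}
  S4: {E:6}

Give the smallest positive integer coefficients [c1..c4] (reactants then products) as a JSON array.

Coefficients: [6, 3, 4, 2]

Z: 6·2 = 12 | 3·4+4·0+2·0 = 12
R: 6·3 = 18 | 3·2+4·3+2·0 = 18
E: 6·8 = 48 | 3·8+4·3+2·6 = 48
gcd(6,3,4,2) = 1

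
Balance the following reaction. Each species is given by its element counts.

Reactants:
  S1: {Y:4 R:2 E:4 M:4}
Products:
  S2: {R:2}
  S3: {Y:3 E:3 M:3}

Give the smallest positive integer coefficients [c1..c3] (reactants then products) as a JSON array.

Y: 3·4 = 12 | 3·0+4·3 = 12
R: 3·2 = 6 | 3·2+4·0 = 6
E: 3·4 = 12 | 3·0+4·3 = 12
M: 3·4 = 12 | 3·0+4·3 = 12
gcd(3,3,4) = 1

Coefficients: [3, 3, 4]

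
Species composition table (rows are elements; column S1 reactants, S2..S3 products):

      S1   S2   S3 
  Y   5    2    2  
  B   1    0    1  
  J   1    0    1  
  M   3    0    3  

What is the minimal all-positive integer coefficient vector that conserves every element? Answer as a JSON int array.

Coefficients: [2, 3, 2]

Y: 2·5 = 10 | 3·2+2·2 = 10
B: 2·1 = 2 | 3·0+2·1 = 2
J: 2·1 = 2 | 3·0+2·1 = 2
M: 2·3 = 6 | 3·0+2·3 = 6
gcd(2,3,2) = 1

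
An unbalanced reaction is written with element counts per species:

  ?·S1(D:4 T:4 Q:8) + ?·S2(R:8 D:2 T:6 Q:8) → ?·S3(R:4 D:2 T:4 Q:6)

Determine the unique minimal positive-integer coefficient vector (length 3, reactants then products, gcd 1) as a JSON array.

R: 1·0+2·8 = 16 | 4·4 = 16
D: 1·4+2·2 = 8 | 4·2 = 8
T: 1·4+2·6 = 16 | 4·4 = 16
Q: 1·8+2·8 = 24 | 4·6 = 24
gcd(1,2,4) = 1

Coefficients: [1, 2, 4]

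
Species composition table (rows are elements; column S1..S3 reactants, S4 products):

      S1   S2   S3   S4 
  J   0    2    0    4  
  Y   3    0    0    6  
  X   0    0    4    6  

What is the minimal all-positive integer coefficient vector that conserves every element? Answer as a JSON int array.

Coefficients: [4, 4, 3, 2]

J: 4·0+4·2+3·0 = 8 | 2·4 = 8
Y: 4·3+4·0+3·0 = 12 | 2·6 = 12
X: 4·0+4·0+3·4 = 12 | 2·6 = 12
gcd(4,4,3,2) = 1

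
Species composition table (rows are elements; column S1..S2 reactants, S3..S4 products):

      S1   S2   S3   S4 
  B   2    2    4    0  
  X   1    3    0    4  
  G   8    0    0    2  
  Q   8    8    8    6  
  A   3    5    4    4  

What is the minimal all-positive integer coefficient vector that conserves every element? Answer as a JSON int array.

B: 1·2+5·2 = 12 | 3·4+4·0 = 12
X: 1·1+5·3 = 16 | 3·0+4·4 = 16
G: 1·8+5·0 = 8 | 3·0+4·2 = 8
Q: 1·8+5·8 = 48 | 3·8+4·6 = 48
A: 1·3+5·5 = 28 | 3·4+4·4 = 28
gcd(1,5,3,4) = 1

Coefficients: [1, 5, 3, 4]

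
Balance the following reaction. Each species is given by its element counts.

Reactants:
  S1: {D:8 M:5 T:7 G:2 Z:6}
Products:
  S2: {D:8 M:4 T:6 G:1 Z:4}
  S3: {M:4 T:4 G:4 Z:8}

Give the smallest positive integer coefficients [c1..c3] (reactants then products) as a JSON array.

Coefficients: [4, 4, 1]

D: 4·8 = 32 | 4·8+1·0 = 32
M: 4·5 = 20 | 4·4+1·4 = 20
T: 4·7 = 28 | 4·6+1·4 = 28
G: 4·2 = 8 | 4·1+1·4 = 8
Z: 4·6 = 24 | 4·4+1·8 = 24
gcd(4,4,1) = 1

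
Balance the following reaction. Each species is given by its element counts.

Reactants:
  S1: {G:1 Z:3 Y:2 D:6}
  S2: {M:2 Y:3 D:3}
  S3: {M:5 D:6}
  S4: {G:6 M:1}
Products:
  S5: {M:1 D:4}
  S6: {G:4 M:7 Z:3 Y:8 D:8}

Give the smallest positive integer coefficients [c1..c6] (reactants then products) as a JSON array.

G: 2·1+4·0+2·0+1·6 = 8 | 5·0+2·4 = 8
M: 2·0+4·2+2·5+1·1 = 19 | 5·1+2·7 = 19
Z: 2·3+4·0+2·0+1·0 = 6 | 5·0+2·3 = 6
Y: 2·2+4·3+2·0+1·0 = 16 | 5·0+2·8 = 16
D: 2·6+4·3+2·6+1·0 = 36 | 5·4+2·8 = 36
gcd(2,4,2,1,5,2) = 1

Coefficients: [2, 4, 2, 1, 5, 2]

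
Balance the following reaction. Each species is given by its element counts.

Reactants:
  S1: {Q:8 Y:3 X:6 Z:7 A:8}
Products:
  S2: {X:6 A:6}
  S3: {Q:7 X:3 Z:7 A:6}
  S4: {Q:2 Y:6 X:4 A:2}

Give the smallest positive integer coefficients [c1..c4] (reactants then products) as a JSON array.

Coefficients: [6, 1, 6, 3]

Q: 6·8 = 48 | 1·0+6·7+3·2 = 48
Y: 6·3 = 18 | 1·0+6·0+3·6 = 18
X: 6·6 = 36 | 1·6+6·3+3·4 = 36
Z: 6·7 = 42 | 1·0+6·7+3·0 = 42
A: 6·8 = 48 | 1·6+6·6+3·2 = 48
gcd(6,1,6,3) = 1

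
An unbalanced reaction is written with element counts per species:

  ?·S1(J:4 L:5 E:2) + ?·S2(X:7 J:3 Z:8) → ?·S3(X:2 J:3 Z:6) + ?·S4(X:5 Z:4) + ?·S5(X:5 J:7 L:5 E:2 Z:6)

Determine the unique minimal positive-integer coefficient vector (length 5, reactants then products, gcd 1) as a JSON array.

Coefficients: [5, 6, 1, 3, 5]

X: 5·0+6·7 = 42 | 1·2+3·5+5·5 = 42
J: 5·4+6·3 = 38 | 1·3+3·0+5·7 = 38
L: 5·5+6·0 = 25 | 1·0+3·0+5·5 = 25
E: 5·2+6·0 = 10 | 1·0+3·0+5·2 = 10
Z: 5·0+6·8 = 48 | 1·6+3·4+5·6 = 48
gcd(5,6,1,3,5) = 1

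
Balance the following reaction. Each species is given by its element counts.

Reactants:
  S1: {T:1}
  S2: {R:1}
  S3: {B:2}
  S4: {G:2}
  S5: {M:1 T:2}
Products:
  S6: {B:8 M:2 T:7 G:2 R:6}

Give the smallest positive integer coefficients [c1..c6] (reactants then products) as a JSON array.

B: 3·0+6·0+4·2+1·0+2·0 = 8 | 1·8 = 8
M: 3·0+6·0+4·0+1·0+2·1 = 2 | 1·2 = 2
T: 3·1+6·0+4·0+1·0+2·2 = 7 | 1·7 = 7
G: 3·0+6·0+4·0+1·2+2·0 = 2 | 1·2 = 2
R: 3·0+6·1+4·0+1·0+2·0 = 6 | 1·6 = 6
gcd(3,6,4,1,2,1) = 1

Coefficients: [3, 6, 4, 1, 2, 1]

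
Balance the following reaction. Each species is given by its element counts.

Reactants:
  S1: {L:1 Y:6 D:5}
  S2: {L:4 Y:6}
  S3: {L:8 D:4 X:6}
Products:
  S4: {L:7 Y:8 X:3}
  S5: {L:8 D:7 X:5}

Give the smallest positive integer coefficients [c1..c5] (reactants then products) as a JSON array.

L: 1·1+3·4+4·8 = 45 | 3·7+3·8 = 45
Y: 1·6+3·6+4·0 = 24 | 3·8+3·0 = 24
D: 1·5+3·0+4·4 = 21 | 3·0+3·7 = 21
X: 1·0+3·0+4·6 = 24 | 3·3+3·5 = 24
gcd(1,3,4,3,3) = 1

Coefficients: [1, 3, 4, 3, 3]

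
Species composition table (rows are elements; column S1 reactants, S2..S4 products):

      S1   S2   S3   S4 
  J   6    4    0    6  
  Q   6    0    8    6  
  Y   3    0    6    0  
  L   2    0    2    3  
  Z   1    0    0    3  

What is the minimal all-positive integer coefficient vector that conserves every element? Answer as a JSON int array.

J: 6·6 = 36 | 6·4+3·0+2·6 = 36
Q: 6·6 = 36 | 6·0+3·8+2·6 = 36
Y: 6·3 = 18 | 6·0+3·6+2·0 = 18
L: 6·2 = 12 | 6·0+3·2+2·3 = 12
Z: 6·1 = 6 | 6·0+3·0+2·3 = 6
gcd(6,6,3,2) = 1

Coefficients: [6, 6, 3, 2]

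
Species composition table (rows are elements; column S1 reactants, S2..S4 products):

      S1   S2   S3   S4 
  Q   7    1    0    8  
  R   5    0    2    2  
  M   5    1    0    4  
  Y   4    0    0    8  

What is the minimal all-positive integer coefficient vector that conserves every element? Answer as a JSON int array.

Q: 2·7 = 14 | 6·1+4·0+1·8 = 14
R: 2·5 = 10 | 6·0+4·2+1·2 = 10
M: 2·5 = 10 | 6·1+4·0+1·4 = 10
Y: 2·4 = 8 | 6·0+4·0+1·8 = 8
gcd(2,6,4,1) = 1

Coefficients: [2, 6, 4, 1]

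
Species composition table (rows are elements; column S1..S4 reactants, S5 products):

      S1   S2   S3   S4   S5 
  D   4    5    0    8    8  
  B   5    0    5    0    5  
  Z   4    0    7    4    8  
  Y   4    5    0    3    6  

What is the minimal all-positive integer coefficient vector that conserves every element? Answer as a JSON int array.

Coefficients: [1, 4, 4, 2, 5]

D: 1·4+4·5+4·0+2·8 = 40 | 5·8 = 40
B: 1·5+4·0+4·5+2·0 = 25 | 5·5 = 25
Z: 1·4+4·0+4·7+2·4 = 40 | 5·8 = 40
Y: 1·4+4·5+4·0+2·3 = 30 | 5·6 = 30
gcd(1,4,4,2,5) = 1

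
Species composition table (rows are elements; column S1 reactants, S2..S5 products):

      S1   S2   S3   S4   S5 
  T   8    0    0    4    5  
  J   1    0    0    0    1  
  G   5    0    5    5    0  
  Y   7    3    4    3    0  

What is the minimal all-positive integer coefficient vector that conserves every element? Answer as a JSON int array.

Coefficients: [4, 5, 1, 3, 4]

T: 4·8 = 32 | 5·0+1·0+3·4+4·5 = 32
J: 4·1 = 4 | 5·0+1·0+3·0+4·1 = 4
G: 4·5 = 20 | 5·0+1·5+3·5+4·0 = 20
Y: 4·7 = 28 | 5·3+1·4+3·3+4·0 = 28
gcd(4,5,1,3,4) = 1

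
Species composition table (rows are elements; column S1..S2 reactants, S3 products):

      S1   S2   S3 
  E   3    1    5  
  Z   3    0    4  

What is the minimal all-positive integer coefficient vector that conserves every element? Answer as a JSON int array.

E: 4·3+3·1 = 15 | 3·5 = 15
Z: 4·3+3·0 = 12 | 3·4 = 12
gcd(4,3,3) = 1

Coefficients: [4, 3, 3]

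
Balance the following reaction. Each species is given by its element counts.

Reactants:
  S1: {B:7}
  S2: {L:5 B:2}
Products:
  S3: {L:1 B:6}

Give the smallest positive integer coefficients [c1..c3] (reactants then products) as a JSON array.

Coefficients: [4, 1, 5]

L: 4·0+1·5 = 5 | 5·1 = 5
B: 4·7+1·2 = 30 | 5·6 = 30
gcd(4,1,5) = 1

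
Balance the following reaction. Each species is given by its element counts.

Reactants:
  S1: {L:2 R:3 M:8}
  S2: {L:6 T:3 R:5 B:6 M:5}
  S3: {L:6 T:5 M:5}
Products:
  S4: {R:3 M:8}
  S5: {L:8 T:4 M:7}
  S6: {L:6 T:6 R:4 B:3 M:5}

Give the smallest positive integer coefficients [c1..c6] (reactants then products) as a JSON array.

L: 4·2+1·6+5·6 = 44 | 3·0+4·8+2·6 = 44
T: 4·0+1·3+5·5 = 28 | 3·0+4·4+2·6 = 28
R: 4·3+1·5+5·0 = 17 | 3·3+4·0+2·4 = 17
B: 4·0+1·6+5·0 = 6 | 3·0+4·0+2·3 = 6
M: 4·8+1·5+5·5 = 62 | 3·8+4·7+2·5 = 62
gcd(4,1,5,3,4,2) = 1

Coefficients: [4, 1, 5, 3, 4, 2]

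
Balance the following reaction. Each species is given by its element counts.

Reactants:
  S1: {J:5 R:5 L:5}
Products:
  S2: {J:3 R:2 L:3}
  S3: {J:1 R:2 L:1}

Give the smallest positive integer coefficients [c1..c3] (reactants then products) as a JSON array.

J: 4·5 = 20 | 5·3+5·1 = 20
R: 4·5 = 20 | 5·2+5·2 = 20
L: 4·5 = 20 | 5·3+5·1 = 20
gcd(4,5,5) = 1

Coefficients: [4, 5, 5]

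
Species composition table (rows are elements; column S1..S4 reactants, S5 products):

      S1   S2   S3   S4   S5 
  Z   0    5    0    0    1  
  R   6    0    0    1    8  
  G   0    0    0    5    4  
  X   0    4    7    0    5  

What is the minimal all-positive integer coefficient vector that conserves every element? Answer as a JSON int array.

Coefficients: [6, 1, 3, 4, 5]

Z: 6·0+1·5+3·0+4·0 = 5 | 5·1 = 5
R: 6·6+1·0+3·0+4·1 = 40 | 5·8 = 40
G: 6·0+1·0+3·0+4·5 = 20 | 5·4 = 20
X: 6·0+1·4+3·7+4·0 = 25 | 5·5 = 25
gcd(6,1,3,4,5) = 1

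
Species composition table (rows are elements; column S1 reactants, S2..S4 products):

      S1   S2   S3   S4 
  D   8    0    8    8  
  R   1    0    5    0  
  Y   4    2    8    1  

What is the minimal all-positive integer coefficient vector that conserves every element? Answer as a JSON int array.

Coefficients: [5, 4, 1, 4]

D: 5·8 = 40 | 4·0+1·8+4·8 = 40
R: 5·1 = 5 | 4·0+1·5+4·0 = 5
Y: 5·4 = 20 | 4·2+1·8+4·1 = 20
gcd(5,4,1,4) = 1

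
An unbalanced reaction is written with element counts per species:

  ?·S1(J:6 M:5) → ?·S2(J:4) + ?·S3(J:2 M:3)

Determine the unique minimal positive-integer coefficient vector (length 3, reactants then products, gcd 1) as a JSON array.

Coefficients: [3, 2, 5]

J: 3·6 = 18 | 2·4+5·2 = 18
M: 3·5 = 15 | 2·0+5·3 = 15
gcd(3,2,5) = 1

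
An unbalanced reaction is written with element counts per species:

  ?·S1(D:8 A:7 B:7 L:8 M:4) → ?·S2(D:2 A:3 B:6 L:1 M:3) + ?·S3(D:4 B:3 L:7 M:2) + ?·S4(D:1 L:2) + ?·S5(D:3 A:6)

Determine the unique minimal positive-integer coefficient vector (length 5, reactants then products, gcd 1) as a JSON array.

D: 6·8 = 48 | 4·2+6·4+1·1+5·3 = 48
A: 6·7 = 42 | 4·3+6·0+1·0+5·6 = 42
B: 6·7 = 42 | 4·6+6·3+1·0+5·0 = 42
L: 6·8 = 48 | 4·1+6·7+1·2+5·0 = 48
M: 6·4 = 24 | 4·3+6·2+1·0+5·0 = 24
gcd(6,4,6,1,5) = 1

Coefficients: [6, 4, 6, 1, 5]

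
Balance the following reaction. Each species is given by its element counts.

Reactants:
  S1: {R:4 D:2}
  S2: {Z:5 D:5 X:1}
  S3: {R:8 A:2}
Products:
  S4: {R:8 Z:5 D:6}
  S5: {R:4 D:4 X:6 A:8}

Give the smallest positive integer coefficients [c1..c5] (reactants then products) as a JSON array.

R: 5·4+6·0+4·8 = 52 | 6·8+1·4 = 52
Z: 5·0+6·5+4·0 = 30 | 6·5+1·0 = 30
D: 5·2+6·5+4·0 = 40 | 6·6+1·4 = 40
X: 5·0+6·1+4·0 = 6 | 6·0+1·6 = 6
A: 5·0+6·0+4·2 = 8 | 6·0+1·8 = 8
gcd(5,6,4,6,1) = 1

Coefficients: [5, 6, 4, 6, 1]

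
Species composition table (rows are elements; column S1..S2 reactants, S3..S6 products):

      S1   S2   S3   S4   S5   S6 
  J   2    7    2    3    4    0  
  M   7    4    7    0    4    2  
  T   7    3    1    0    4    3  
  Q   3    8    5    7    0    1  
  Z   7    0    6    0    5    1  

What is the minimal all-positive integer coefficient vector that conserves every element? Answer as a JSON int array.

J: 3·2+1·7 = 13 | 1·2+1·3+2·4+5·0 = 13
M: 3·7+1·4 = 25 | 1·7+1·0+2·4+5·2 = 25
T: 3·7+1·3 = 24 | 1·1+1·0+2·4+5·3 = 24
Q: 3·3+1·8 = 17 | 1·5+1·7+2·0+5·1 = 17
Z: 3·7+1·0 = 21 | 1·6+1·0+2·5+5·1 = 21
gcd(3,1,1,1,2,5) = 1

Coefficients: [3, 1, 1, 1, 2, 5]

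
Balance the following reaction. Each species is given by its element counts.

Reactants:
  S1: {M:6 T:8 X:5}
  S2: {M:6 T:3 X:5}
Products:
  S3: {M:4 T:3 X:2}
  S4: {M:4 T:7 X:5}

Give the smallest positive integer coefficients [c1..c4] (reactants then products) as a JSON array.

Coefficients: [5, 1, 5, 4]

M: 5·6+1·6 = 36 | 5·4+4·4 = 36
T: 5·8+1·3 = 43 | 5·3+4·7 = 43
X: 5·5+1·5 = 30 | 5·2+4·5 = 30
gcd(5,1,5,4) = 1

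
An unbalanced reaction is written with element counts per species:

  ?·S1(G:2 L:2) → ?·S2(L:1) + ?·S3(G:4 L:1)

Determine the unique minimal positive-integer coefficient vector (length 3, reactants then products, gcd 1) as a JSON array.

Coefficients: [2, 3, 1]

G: 2·2 = 4 | 3·0+1·4 = 4
L: 2·2 = 4 | 3·1+1·1 = 4
gcd(2,3,1) = 1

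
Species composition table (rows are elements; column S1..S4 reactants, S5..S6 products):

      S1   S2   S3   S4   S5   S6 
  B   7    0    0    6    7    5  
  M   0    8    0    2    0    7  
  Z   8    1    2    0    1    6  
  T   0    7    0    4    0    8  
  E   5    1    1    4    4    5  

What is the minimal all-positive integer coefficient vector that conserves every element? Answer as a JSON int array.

Coefficients: [4, 4, 2, 5, 4, 6]

B: 4·7+4·0+2·0+5·6 = 58 | 4·7+6·5 = 58
M: 4·0+4·8+2·0+5·2 = 42 | 4·0+6·7 = 42
Z: 4·8+4·1+2·2+5·0 = 40 | 4·1+6·6 = 40
T: 4·0+4·7+2·0+5·4 = 48 | 4·0+6·8 = 48
E: 4·5+4·1+2·1+5·4 = 46 | 4·4+6·5 = 46
gcd(4,4,2,5,4,6) = 1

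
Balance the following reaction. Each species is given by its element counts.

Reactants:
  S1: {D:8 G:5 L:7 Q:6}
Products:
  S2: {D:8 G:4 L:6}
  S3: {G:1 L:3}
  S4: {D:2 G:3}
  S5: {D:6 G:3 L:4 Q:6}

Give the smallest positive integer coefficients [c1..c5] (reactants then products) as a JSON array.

D: 5·8 = 40 | 1·8+3·0+1·2+5·6 = 40
G: 5·5 = 25 | 1·4+3·1+1·3+5·3 = 25
L: 5·7 = 35 | 1·6+3·3+1·0+5·4 = 35
Q: 5·6 = 30 | 1·0+3·0+1·0+5·6 = 30
gcd(5,1,3,1,5) = 1

Coefficients: [5, 1, 3, 1, 5]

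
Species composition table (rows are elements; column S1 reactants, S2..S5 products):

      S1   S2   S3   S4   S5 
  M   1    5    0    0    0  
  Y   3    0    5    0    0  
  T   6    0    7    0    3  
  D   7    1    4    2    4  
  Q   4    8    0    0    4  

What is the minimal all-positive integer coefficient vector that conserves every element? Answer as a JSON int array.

M: 5·1 = 5 | 1·5+3·0+5·0+3·0 = 5
Y: 5·3 = 15 | 1·0+3·5+5·0+3·0 = 15
T: 5·6 = 30 | 1·0+3·7+5·0+3·3 = 30
D: 5·7 = 35 | 1·1+3·4+5·2+3·4 = 35
Q: 5·4 = 20 | 1·8+3·0+5·0+3·4 = 20
gcd(5,1,3,5,3) = 1

Coefficients: [5, 1, 3, 5, 3]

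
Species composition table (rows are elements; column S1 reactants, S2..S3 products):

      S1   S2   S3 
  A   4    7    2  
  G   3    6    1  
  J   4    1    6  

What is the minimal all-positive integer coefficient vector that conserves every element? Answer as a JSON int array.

Coefficients: [5, 2, 3]

A: 5·4 = 20 | 2·7+3·2 = 20
G: 5·3 = 15 | 2·6+3·1 = 15
J: 5·4 = 20 | 2·1+3·6 = 20
gcd(5,2,3) = 1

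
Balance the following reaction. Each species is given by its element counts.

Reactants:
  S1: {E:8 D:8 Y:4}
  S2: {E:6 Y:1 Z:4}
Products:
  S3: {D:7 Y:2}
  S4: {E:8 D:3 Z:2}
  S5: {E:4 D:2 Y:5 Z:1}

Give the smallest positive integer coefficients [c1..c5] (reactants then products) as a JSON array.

E: 5·8+4·6 = 64 | 2·0+6·8+4·4 = 64
D: 5·8+4·0 = 40 | 2·7+6·3+4·2 = 40
Y: 5·4+4·1 = 24 | 2·2+6·0+4·5 = 24
Z: 5·0+4·4 = 16 | 2·0+6·2+4·1 = 16
gcd(5,4,2,6,4) = 1

Coefficients: [5, 4, 2, 6, 4]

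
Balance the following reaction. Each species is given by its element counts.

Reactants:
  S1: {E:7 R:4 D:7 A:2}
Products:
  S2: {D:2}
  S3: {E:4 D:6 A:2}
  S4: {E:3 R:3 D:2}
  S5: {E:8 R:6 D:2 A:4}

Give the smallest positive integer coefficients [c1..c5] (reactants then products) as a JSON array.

E: 6·7 = 42 | 2·0+4·4+6·3+1·8 = 42
R: 6·4 = 24 | 2·0+4·0+6·3+1·6 = 24
D: 6·7 = 42 | 2·2+4·6+6·2+1·2 = 42
A: 6·2 = 12 | 2·0+4·2+6·0+1·4 = 12
gcd(6,2,4,6,1) = 1

Coefficients: [6, 2, 4, 6, 1]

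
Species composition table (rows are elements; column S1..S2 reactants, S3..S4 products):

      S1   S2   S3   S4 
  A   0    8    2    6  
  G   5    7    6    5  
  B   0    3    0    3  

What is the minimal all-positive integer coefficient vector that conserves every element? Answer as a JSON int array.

Coefficients: [4, 5, 5, 5]

A: 4·0+5·8 = 40 | 5·2+5·6 = 40
G: 4·5+5·7 = 55 | 5·6+5·5 = 55
B: 4·0+5·3 = 15 | 5·0+5·3 = 15
gcd(4,5,5,5) = 1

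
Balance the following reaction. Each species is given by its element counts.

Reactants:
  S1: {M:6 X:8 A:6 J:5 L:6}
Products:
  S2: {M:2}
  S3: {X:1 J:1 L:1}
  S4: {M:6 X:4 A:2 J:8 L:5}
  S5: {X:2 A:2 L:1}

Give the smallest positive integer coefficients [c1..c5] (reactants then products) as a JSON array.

M: 2·6 = 12 | 3·2+2·0+1·6+5·0 = 12
X: 2·8 = 16 | 3·0+2·1+1·4+5·2 = 16
A: 2·6 = 12 | 3·0+2·0+1·2+5·2 = 12
J: 2·5 = 10 | 3·0+2·1+1·8+5·0 = 10
L: 2·6 = 12 | 3·0+2·1+1·5+5·1 = 12
gcd(2,3,2,1,5) = 1

Coefficients: [2, 3, 2, 1, 5]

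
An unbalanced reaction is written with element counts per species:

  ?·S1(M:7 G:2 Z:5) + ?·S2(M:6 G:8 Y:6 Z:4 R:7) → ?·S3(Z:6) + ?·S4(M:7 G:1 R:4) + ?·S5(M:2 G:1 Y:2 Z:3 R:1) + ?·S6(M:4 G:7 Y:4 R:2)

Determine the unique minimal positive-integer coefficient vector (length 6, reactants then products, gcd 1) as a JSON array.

Coefficients: [5, 5, 6, 5, 3, 6]

M: 5·7+5·6 = 65 | 6·0+5·7+3·2+6·4 = 65
G: 5·2+5·8 = 50 | 6·0+5·1+3·1+6·7 = 50
Y: 5·0+5·6 = 30 | 6·0+5·0+3·2+6·4 = 30
Z: 5·5+5·4 = 45 | 6·6+5·0+3·3+6·0 = 45
R: 5·0+5·7 = 35 | 6·0+5·4+3·1+6·2 = 35
gcd(5,5,6,5,3,6) = 1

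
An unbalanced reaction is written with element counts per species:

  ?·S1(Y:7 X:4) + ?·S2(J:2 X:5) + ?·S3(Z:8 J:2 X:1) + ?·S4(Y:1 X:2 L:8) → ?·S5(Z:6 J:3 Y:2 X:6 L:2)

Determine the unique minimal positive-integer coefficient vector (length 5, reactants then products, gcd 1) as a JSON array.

Z: 1·0+3·0+3·8+1·0 = 24 | 4·6 = 24
J: 1·0+3·2+3·2+1·0 = 12 | 4·3 = 12
Y: 1·7+3·0+3·0+1·1 = 8 | 4·2 = 8
X: 1·4+3·5+3·1+1·2 = 24 | 4·6 = 24
L: 1·0+3·0+3·0+1·8 = 8 | 4·2 = 8
gcd(1,3,3,1,4) = 1

Coefficients: [1, 3, 3, 1, 4]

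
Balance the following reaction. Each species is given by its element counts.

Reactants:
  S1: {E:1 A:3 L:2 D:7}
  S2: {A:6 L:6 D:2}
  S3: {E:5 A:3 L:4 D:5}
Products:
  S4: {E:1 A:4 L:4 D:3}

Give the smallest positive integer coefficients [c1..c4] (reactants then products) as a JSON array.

Coefficients: [1, 3, 1, 6]

E: 1·1+3·0+1·5 = 6 | 6·1 = 6
A: 1·3+3·6+1·3 = 24 | 6·4 = 24
L: 1·2+3·6+1·4 = 24 | 6·4 = 24
D: 1·7+3·2+1·5 = 18 | 6·3 = 18
gcd(1,3,1,6) = 1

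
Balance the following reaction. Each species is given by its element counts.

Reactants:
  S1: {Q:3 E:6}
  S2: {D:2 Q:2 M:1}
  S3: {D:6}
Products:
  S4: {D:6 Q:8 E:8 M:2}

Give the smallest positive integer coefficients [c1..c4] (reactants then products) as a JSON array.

D: 4·0+6·2+1·6 = 18 | 3·6 = 18
Q: 4·3+6·2+1·0 = 24 | 3·8 = 24
E: 4·6+6·0+1·0 = 24 | 3·8 = 24
M: 4·0+6·1+1·0 = 6 | 3·2 = 6
gcd(4,6,1,3) = 1

Coefficients: [4, 6, 1, 3]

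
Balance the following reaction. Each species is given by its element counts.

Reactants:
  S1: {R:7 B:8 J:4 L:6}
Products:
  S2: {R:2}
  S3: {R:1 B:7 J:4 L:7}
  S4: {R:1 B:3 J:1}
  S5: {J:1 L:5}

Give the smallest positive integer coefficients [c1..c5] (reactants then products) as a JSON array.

Coefficients: [2, 5, 1, 3, 1]

R: 2·7 = 14 | 5·2+1·1+3·1+1·0 = 14
B: 2·8 = 16 | 5·0+1·7+3·3+1·0 = 16
J: 2·4 = 8 | 5·0+1·4+3·1+1·1 = 8
L: 2·6 = 12 | 5·0+1·7+3·0+1·5 = 12
gcd(2,5,1,3,1) = 1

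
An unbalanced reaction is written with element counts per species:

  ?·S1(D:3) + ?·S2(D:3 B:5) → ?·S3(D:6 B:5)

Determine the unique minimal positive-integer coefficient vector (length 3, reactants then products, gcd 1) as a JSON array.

Coefficients: [1, 1, 1]

D: 1·3+1·3 = 6 | 1·6 = 6
B: 1·0+1·5 = 5 | 1·5 = 5
gcd(1,1,1) = 1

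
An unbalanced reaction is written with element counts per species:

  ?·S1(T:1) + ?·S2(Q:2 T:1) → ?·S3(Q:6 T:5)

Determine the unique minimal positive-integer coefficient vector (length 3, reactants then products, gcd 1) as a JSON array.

Q: 2·0+3·2 = 6 | 1·6 = 6
T: 2·1+3·1 = 5 | 1·5 = 5
gcd(2,3,1) = 1

Coefficients: [2, 3, 1]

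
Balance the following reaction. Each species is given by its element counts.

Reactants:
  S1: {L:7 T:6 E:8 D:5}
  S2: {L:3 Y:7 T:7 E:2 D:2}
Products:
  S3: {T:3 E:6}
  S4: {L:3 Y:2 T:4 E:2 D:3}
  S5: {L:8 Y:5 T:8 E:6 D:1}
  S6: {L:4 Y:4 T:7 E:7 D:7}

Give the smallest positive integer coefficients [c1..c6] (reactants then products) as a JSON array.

Coefficients: [5, 5, 1, 6, 3, 2]

L: 5·7+5·3 = 50 | 1·0+6·3+3·8+2·4 = 50
Y: 5·0+5·7 = 35 | 1·0+6·2+3·5+2·4 = 35
T: 5·6+5·7 = 65 | 1·3+6·4+3·8+2·7 = 65
E: 5·8+5·2 = 50 | 1·6+6·2+3·6+2·7 = 50
D: 5·5+5·2 = 35 | 1·0+6·3+3·1+2·7 = 35
gcd(5,5,1,6,3,2) = 1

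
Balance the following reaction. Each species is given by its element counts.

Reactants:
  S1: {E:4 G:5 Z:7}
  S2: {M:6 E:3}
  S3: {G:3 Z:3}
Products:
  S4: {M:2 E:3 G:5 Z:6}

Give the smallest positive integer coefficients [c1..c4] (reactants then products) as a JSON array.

Coefficients: [3, 2, 5, 6]

M: 3·0+2·6+5·0 = 12 | 6·2 = 12
E: 3·4+2·3+5·0 = 18 | 6·3 = 18
G: 3·5+2·0+5·3 = 30 | 6·5 = 30
Z: 3·7+2·0+5·3 = 36 | 6·6 = 36
gcd(3,2,5,6) = 1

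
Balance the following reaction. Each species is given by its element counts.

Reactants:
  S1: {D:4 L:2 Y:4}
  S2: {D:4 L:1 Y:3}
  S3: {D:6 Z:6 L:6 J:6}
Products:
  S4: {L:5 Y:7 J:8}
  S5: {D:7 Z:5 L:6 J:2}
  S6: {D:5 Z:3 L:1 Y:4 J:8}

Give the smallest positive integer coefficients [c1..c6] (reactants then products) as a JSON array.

D: 3·4+1·4+6·6 = 52 | 1·0+6·7+2·5 = 52
Z: 3·0+1·0+6·6 = 36 | 1·0+6·5+2·3 = 36
L: 3·2+1·1+6·6 = 43 | 1·5+6·6+2·1 = 43
Y: 3·4+1·3+6·0 = 15 | 1·7+6·0+2·4 = 15
J: 3·0+1·0+6·6 = 36 | 1·8+6·2+2·8 = 36
gcd(3,1,6,1,6,2) = 1

Coefficients: [3, 1, 6, 1, 6, 2]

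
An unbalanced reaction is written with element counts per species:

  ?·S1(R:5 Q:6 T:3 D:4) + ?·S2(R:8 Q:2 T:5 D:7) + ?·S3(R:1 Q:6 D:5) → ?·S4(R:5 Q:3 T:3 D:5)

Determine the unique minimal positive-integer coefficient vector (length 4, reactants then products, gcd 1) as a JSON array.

R: 1·5+3·8+1·1 = 30 | 6·5 = 30
Q: 1·6+3·2+1·6 = 18 | 6·3 = 18
T: 1·3+3·5+1·0 = 18 | 6·3 = 18
D: 1·4+3·7+1·5 = 30 | 6·5 = 30
gcd(1,3,1,6) = 1

Coefficients: [1, 3, 1, 6]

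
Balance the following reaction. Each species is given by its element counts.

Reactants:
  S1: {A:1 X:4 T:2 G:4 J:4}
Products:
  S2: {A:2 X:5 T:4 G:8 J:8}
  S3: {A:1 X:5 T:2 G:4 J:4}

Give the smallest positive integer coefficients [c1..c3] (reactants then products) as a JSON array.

Coefficients: [5, 1, 3]

A: 5·1 = 5 | 1·2+3·1 = 5
X: 5·4 = 20 | 1·5+3·5 = 20
T: 5·2 = 10 | 1·4+3·2 = 10
G: 5·4 = 20 | 1·8+3·4 = 20
J: 5·4 = 20 | 1·8+3·4 = 20
gcd(5,1,3) = 1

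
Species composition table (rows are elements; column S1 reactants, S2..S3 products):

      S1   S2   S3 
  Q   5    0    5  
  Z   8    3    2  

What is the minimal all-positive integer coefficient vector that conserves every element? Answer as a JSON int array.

Q: 1·5 = 5 | 2·0+1·5 = 5
Z: 1·8 = 8 | 2·3+1·2 = 8
gcd(1,2,1) = 1

Coefficients: [1, 2, 1]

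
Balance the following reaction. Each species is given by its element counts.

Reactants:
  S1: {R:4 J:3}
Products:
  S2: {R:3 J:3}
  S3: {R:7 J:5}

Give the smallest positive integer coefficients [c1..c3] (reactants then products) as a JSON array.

Coefficients: [6, 1, 3]

R: 6·4 = 24 | 1·3+3·7 = 24
J: 6·3 = 18 | 1·3+3·5 = 18
gcd(6,1,3) = 1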